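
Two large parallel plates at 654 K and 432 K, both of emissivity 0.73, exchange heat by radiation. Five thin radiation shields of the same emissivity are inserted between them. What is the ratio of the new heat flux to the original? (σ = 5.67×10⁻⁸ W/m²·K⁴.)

ratio ≈ 0.167

With N identical shields there are N+1 = 6 gaps in series, each with the same radiative resistance, so the flux falls to 1/(N+1) of its unshielded value.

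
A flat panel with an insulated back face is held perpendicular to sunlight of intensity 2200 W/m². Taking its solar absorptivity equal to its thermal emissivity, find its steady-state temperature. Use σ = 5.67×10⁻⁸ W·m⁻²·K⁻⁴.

T ≈ 444 K

Absorbed flux αS = emitted flux εσT⁴ (one radiating face); with α = ε, T = (S/σ)^(1/4).
T = (2200 / 5.67×10⁻⁸)^(1/4) = (3.88×10^10)^(1/4).
T = 444 K.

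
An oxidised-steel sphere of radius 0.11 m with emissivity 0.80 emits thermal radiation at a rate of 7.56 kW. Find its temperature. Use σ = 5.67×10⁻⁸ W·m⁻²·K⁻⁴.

A = 4πr² = 4π × (0.11)² = 0.152 m².
From P = εσAT⁴, T = (P / εσA)^(1/4) = (7560 / (0.80 × 5.67×10⁻⁸ × 0.152))^(1/4).
T = (1.10×10^12)^(1/4) = 1020 K.

T ≈ 1020 K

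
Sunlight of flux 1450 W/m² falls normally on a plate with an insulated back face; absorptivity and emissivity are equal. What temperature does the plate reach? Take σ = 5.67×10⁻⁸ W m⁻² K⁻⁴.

T ≈ 400 K

Absorbed flux αS = emitted flux εσT⁴ (one radiating face); with α = ε, T = (S/σ)^(1/4).
T = (1450 / 5.67×10⁻⁸)^(1/4) = (2.56×10^10)^(1/4).
T = 400 K.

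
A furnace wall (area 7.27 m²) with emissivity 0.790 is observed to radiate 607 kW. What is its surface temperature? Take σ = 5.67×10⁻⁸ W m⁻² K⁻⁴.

T ≈ 1170 K

From P = εσAT⁴, T = (P / εσA)^(1/4) = (6.07×10^5 / (0.790 × 5.67×10⁻⁸ × 7.27))^(1/4).
T = (1.86×10^12)^(1/4) = 1170 K.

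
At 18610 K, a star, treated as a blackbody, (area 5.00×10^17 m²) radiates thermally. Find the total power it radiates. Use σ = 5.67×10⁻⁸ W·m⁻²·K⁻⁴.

P = σAT⁴ = 5.67×10⁻⁸ × 5.00×10^17 × (18610)⁴ = 5.67×10⁻⁸ × 5.00×10^17 × 1.20×10^17.
P = 3.40×10^27 W.

P ≈ 3.40×10^27 W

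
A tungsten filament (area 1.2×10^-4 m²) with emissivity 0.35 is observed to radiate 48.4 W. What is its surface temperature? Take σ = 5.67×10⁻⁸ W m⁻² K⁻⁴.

From P = εσAT⁴, T = (P / εσA)^(1/4) = (48.4 / (0.35 × 5.67×10⁻⁸ × 1.20×10^-4))^(1/4).
T = (2.03×10^13)^(1/4) = 2120 K.

T ≈ 2120 K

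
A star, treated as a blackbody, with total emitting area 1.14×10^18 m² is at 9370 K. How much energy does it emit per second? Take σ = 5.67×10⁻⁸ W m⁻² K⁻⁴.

P ≈ 4.98×10^26 W

P = σAT⁴ = 5.67×10⁻⁸ × 1.14×10^18 × (9370)⁴ = 5.67×10⁻⁸ × 1.14×10^18 × 7.71×10^15.
P = 4.98×10^26 W.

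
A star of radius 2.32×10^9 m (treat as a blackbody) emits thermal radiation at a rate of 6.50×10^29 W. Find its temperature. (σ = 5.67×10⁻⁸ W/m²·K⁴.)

T ≈ 20300 K

A = 4πr² = 4π × (2.32×10^9)² = 6.76×10^19 m².
From P = σAT⁴, T = (P / σA)^(1/4) = (6.50×10^29 / (5.67×10⁻⁸ × 6.76×10^19))^(1/4).
T = (1.69×10^17)^(1/4) = 20300 K.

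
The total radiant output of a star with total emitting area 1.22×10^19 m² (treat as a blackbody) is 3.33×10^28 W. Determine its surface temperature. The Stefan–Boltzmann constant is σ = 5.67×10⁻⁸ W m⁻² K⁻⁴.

From P = σAT⁴, T = (P / σA)^(1/4) = (3.33×10^28 / (5.67×10⁻⁸ × 1.22×10^19))^(1/4).
T = (4.81×10^16)^(1/4) = 14800 K.

T ≈ 14800 K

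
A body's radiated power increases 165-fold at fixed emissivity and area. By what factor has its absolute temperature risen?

factor ≈ 3.58

P ∝ T⁴ ⇒ T ∝ P^(1/4), so T scales by (165)^(1/4) = 3.58.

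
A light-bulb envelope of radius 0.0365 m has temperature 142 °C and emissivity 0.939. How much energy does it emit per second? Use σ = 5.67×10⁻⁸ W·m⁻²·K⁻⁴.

P ≈ 26.4 W

A = 4πr² = 4π × (0.0365)² = 0.0167 m².
142 °C = 415 K.
Stefan–Boltzmann: P = εσAT⁴ = 0.939 × 5.67×10⁻⁸ × 0.0167 × (415)⁴ = 0.939 × 5.67×10⁻⁸ × 0.0167 × 2.97×10^10.
P = 26.4 W.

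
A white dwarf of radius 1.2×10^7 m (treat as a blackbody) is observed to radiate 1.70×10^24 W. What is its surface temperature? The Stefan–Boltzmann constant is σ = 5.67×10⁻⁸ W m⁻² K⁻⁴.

A = 4πr² = 4π × (1.2×10^7)² = 1.81×10^15 m².
From P = σAT⁴, T = (P / σA)^(1/4) = (1.70×10^24 / (5.67×10⁻⁸ × 1.81×10^15))^(1/4).
T = (1.66×10^16)^(1/4) = 11300 K.

T ≈ 11300 K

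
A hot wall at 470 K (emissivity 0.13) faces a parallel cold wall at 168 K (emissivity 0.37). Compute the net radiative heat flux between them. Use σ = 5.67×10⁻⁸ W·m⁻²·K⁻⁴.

q ≈ 290 W/m²

For two large parallel gray plates, q = σ(T₁⁴ − T₂⁴) / (1/ε₁ + 1/ε₂ − 1).
1/ε₁ + 1/ε₂ − 1 = 1/0.13 + 1/0.37 − 1 = 9.395.
T₁⁴ − T₂⁴ = 4.88×10^10 − 7.97×10^8 = 4.80×10^10 K⁴.
q = 5.67×10⁻⁸ × 4.80×10^10 / 9.395 = 290 W/m².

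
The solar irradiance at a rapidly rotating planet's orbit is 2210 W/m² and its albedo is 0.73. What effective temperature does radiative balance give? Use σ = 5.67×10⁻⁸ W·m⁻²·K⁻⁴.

Power absorbed = (1−a)S·πR²; power emitted = 4πR²σT⁴. Equating and cancelling πR²:
T = ((1−a)S / 4σ)^(1/4) = (597 / (4 × 5.67×10⁻⁸))^(1/4) = (2.63×10^9)^(1/4).
T = 226 K.

T ≈ 226 K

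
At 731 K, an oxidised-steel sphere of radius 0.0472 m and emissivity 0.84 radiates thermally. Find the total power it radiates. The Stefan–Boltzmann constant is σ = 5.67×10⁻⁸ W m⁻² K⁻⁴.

A = 4πr² = 4π × (0.0472)² = 0.0280 m².
Stefan–Boltzmann: P = εσAT⁴ = 0.84 × 5.67×10⁻⁸ × 0.0280 × (731)⁴ = 0.84 × 5.67×10⁻⁸ × 0.0280 × 2.86×10^11.
P = 381 W.

P ≈ 381 W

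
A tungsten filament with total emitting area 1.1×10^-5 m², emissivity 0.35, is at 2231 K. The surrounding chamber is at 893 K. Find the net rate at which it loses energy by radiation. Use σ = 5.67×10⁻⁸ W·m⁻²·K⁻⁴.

Q = εσA(T⁴ − T_s⁴). T⁴ − T_s⁴ = (2231)⁴ − (893)⁴ = 2.48×10^13 − 6.36×10^11 = 2.41×10^13 K⁴.
Q = 0.35 × 5.67×10⁻⁸ × 1.10×10^-5 × 2.41×10^13 = 5.27 W.

Q ≈ 5.27 W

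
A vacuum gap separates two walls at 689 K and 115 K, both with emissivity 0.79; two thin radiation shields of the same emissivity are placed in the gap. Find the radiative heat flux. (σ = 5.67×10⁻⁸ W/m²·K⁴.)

q ≈ 2780 W/m²

Each of the 3 gaps contributes resistance (2/ε − 1) = 2/0.79 − 1 = 1.532; total = 4.595.
q = σ(T₁⁴ − T₂⁴) / 4.595 = 5.67×10⁻⁸ × 2.25×10^11 / 4.595 = 2780 W/m².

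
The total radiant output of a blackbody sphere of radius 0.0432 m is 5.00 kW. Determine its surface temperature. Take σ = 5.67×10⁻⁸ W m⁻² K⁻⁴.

A = 4πr² = 4π × (0.0432)² = 0.0235 m².
From P = σAT⁴, T = (P / σA)^(1/4) = (5000 / (5.67×10⁻⁸ × 0.0235))^(1/4).
T = (3.76×10^12)^(1/4) = 1390 K.

T ≈ 1390 K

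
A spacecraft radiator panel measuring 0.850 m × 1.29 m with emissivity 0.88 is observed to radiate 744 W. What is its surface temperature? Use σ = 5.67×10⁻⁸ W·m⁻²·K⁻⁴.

A = 0.850 × 1.29 = 1.10 m².
From P = εσAT⁴, T = (P / εσA)^(1/4) = (744 / (0.88 × 5.67×10⁻⁸ × 1.10))^(1/4).
T = (1.36×10^10)^(1/4) = 341 K.

T ≈ 341 K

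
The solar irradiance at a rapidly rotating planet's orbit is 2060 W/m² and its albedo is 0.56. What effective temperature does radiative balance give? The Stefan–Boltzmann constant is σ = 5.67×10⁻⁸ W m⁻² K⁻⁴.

Power absorbed = (1−a)S·πR²; power emitted = 4πR²σT⁴. Equating and cancelling πR²:
T = ((1−a)S / 4σ)^(1/4) = (906 / (4 × 5.67×10⁻⁸))^(1/4) = (4.00×10^9)^(1/4).
T = 251 K.

T ≈ 251 K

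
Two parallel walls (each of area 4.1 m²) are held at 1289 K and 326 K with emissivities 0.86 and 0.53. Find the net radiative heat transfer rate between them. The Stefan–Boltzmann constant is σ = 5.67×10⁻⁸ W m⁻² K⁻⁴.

Q ≈ 3.12×10^5 W

For two large parallel gray plates, q = σ(T₁⁴ − T₂⁴) / (1/ε₁ + 1/ε₂ − 1).
1/ε₁ + 1/ε₂ − 1 = 1/0.86 + 1/0.53 − 1 = 2.050.
T₁⁴ − T₂⁴ = 2.76×10^12 − 1.13×10^10 = 2.75×10^12 K⁴.
q = 5.67×10⁻⁸ × 2.75×10^12 / 2.050 = 76100 W/m².
Q = q·A = 76100 × 4.1 = 3.12×10^5 W.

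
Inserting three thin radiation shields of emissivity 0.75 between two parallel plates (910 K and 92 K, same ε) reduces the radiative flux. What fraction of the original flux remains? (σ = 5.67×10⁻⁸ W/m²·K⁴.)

With N identical shields there are N+1 = 4 gaps in series, each with the same radiative resistance, so the flux falls to 1/(N+1) of its unshielded value.

ratio ≈ 0.250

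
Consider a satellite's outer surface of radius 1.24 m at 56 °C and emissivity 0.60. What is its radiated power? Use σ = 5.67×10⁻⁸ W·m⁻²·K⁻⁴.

P ≈ 7700 W

A = 4πr² = 4π × (1.24)² = 19.3 m².
56 °C = 329 K.
P = εσAT⁴ = 0.60 × 5.67×10⁻⁸ × 19.3 × (329)⁴ = 0.60 × 5.67×10⁻⁸ × 19.3 × 1.17×10^10.
P = 7700 W.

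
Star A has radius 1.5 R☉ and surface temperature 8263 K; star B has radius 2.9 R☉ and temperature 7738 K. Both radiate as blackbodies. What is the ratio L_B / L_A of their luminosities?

L_B/L_A ≈ 2.87

L = 4πR²σT⁴ ∝ R²T⁴, so L_B/L_A = (2.9/1.5)² × (7738/8263)⁴ = 3.74 × 0.769 = 2.87.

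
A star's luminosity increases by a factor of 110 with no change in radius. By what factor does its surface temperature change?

factor ≈ 3.24

P ∝ T⁴ ⇒ T ∝ P^(1/4), so T scales by (110)^(1/4) = 3.24.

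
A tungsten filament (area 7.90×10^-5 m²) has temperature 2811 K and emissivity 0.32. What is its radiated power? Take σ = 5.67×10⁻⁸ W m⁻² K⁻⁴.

Stefan–Boltzmann: P = εσAT⁴ = 0.32 × 5.67×10⁻⁸ × 7.90×10^-5 × (2811)⁴ = 0.32 × 5.67×10⁻⁸ × 7.90×10^-5 × 6.24×10^13.
P = 89.5 W.

P ≈ 89.5 W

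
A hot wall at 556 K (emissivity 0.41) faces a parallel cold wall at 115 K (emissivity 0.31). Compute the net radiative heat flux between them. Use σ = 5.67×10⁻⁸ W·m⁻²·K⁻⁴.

For two large parallel gray plates, q = σ(T₁⁴ − T₂⁴) / (1/ε₁ + 1/ε₂ − 1).
1/ε₁ + 1/ε₂ − 1 = 1/0.41 + 1/0.31 − 1 = 4.665.
T₁⁴ − T₂⁴ = 9.56×10^10 − 1.75×10^8 = 9.54×10^10 K⁴.
q = 5.67×10⁻⁸ × 9.54×10^10 / 4.665 = 1160 W/m².

q ≈ 1160 W/m²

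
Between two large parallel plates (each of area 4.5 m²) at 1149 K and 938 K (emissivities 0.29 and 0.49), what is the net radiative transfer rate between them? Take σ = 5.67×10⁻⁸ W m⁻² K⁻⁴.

Q ≈ 55100 W

For two large parallel gray plates, q = σ(T₁⁴ − T₂⁴) / (1/ε₁ + 1/ε₂ − 1).
1/ε₁ + 1/ε₂ − 1 = 1/0.29 + 1/0.49 − 1 = 4.489.
T₁⁴ − T₂⁴ = 1.74×10^12 − 7.74×10^11 = 9.69×10^11 K⁴.
q = 5.67×10⁻⁸ × 9.69×10^11 / 4.489 = 12200 W/m².
Q = q·A = 12200 × 4.5 = 55100 W.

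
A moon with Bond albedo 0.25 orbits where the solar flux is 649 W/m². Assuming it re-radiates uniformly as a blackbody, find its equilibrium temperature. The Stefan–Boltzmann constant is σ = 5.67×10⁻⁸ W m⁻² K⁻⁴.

T ≈ 215 K

Power absorbed = (1−a)S·πR²; power emitted = 4πR²σT⁴. Equating and cancelling πR²:
T = ((1−a)S / 4σ)^(1/4) = (487 / (4 × 5.67×10⁻⁸))^(1/4) = (2.15×10^9)^(1/4).
T = 215 K.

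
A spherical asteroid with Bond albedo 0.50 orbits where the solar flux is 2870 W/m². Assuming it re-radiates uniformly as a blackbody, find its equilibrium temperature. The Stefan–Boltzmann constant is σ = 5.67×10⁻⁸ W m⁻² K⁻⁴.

Power absorbed = (1−a)S·πR²; power emitted = 4πR²σT⁴. Equating and cancelling πR²:
T = ((1−a)S / 4σ)^(1/4) = (1440 / (4 × 5.67×10⁻⁸))^(1/4) = (6.33×10^9)^(1/4).
T = 282 K.

T ≈ 282 K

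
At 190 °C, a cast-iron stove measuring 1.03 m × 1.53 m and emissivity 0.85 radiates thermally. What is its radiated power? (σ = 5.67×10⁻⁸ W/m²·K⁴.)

P ≈ 3490 W

A = 1.03 × 1.53 = 1.58 m².
190 °C = 463 K.
P = εσAT⁴ = 0.85 × 5.67×10⁻⁸ × 1.58 × (463)⁴ = 0.85 × 5.67×10⁻⁸ × 1.58 × 4.60×10^10.
P = 3490 W.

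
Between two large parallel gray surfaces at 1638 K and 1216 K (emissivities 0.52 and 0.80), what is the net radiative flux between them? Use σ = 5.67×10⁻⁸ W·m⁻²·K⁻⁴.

For two large parallel gray plates, q = σ(T₁⁴ − T₂⁴) / (1/ε₁ + 1/ε₂ − 1).
1/ε₁ + 1/ε₂ − 1 = 1/0.52 + 1/0.80 − 1 = 2.173.
T₁⁴ − T₂⁴ = 7.20×10^12 − 2.19×10^12 = 5.01×10^12 K⁴.
q = 5.67×10⁻⁸ × 5.01×10^12 / 2.173 = 1.31×10^5 W/m².

q ≈ 1.31×10^5 W/m²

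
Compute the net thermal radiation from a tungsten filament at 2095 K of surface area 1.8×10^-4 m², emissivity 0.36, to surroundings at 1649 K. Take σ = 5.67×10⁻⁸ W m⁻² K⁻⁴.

Q ≈ 43.6 W

Q = εσA(T⁴ − T_s⁴). T⁴ − T_s⁴ = (2095)⁴ − (1649)⁴ = 1.93×10^13 − 7.39×10^12 = 1.19×10^13 K⁴.
Q = 0.36 × 5.67×10⁻⁸ × 1.80×10^-4 × 1.19×10^13 = 43.6 W.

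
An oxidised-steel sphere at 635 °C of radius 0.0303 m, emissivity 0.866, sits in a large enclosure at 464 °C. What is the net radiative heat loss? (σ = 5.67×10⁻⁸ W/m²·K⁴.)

A = 4πr² = 4π × (0.0303)² = 0.0115 m².
Convert: 635 °C = 908 K; 464 °C = 737 K.
Q = εσA(T⁴ − T_s⁴). T⁴ − T_s⁴ = (908)⁴ − (737)⁴ = 6.80×10^11 − 2.95×10^11 = 3.85×10^11 K⁴.
Q = 0.866 × 5.67×10⁻⁸ × 0.0115 × 3.85×10^11 = 218 W.

Q ≈ 218 W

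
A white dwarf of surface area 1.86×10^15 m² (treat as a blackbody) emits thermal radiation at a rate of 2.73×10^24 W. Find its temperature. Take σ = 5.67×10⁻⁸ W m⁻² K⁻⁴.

T ≈ 12700 K

From P = σAT⁴, T = (P / σA)^(1/4) = (2.73×10^24 / (5.67×10⁻⁸ × 1.86×10^15))^(1/4).
T = (2.59×10^16)^(1/4) = 12700 K.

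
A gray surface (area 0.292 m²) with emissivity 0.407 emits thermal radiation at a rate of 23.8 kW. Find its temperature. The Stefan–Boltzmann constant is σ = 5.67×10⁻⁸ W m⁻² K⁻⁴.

From P = εσAT⁴, T = (P / εσA)^(1/4) = (23800 / (0.407 × 5.67×10⁻⁸ × 0.292))^(1/4).
T = (3.53×10^12)^(1/4) = 1370 K.

T ≈ 1370 K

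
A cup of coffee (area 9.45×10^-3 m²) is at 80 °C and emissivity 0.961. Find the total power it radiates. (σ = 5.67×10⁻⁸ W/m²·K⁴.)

P ≈ 8.00 W

80 °C = 353 K.
Stefan–Boltzmann: P = εσAT⁴ = 0.961 × 5.67×10⁻⁸ × 9.45×10^-3 × (353)⁴ = 0.961 × 5.67×10⁻⁸ × 9.45×10^-3 × 1.55×10^10.
P = 8.00 W.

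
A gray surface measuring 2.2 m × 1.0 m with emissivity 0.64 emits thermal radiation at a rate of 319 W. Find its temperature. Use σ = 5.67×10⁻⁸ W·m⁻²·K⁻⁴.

A = 2.2 × 1.0 = 2.20 m².
From P = εσAT⁴, T = (P / εσA)^(1/4) = (319 / (0.64 × 5.67×10⁻⁸ × 2.20))^(1/4).
T = (4.00×10^9)^(1/4) = 251 K.

T ≈ 251 K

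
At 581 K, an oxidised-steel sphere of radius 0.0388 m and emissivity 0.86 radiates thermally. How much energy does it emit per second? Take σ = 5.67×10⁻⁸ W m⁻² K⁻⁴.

P ≈ 105 W

A = 4πr² = 4π × (0.0388)² = 0.0189 m².
Stefan–Boltzmann: P = εσAT⁴ = 0.86 × 5.67×10⁻⁸ × 0.0189 × (581)⁴ = 0.86 × 5.67×10⁻⁸ × 0.0189 × 1.14×10^11.
P = 105 W.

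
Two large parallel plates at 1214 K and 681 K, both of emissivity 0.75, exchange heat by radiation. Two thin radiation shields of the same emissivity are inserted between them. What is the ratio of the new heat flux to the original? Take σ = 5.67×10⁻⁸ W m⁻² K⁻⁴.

With N identical shields there are N+1 = 3 gaps in series, each with the same radiative resistance, so the flux falls to 1/(N+1) of its unshielded value.

ratio ≈ 0.333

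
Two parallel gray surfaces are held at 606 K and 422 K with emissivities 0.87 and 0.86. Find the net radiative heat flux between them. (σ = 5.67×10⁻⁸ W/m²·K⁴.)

For two large parallel gray plates, q = σ(T₁⁴ − T₂⁴) / (1/ε₁ + 1/ε₂ − 1).
1/ε₁ + 1/ε₂ − 1 = 1/0.87 + 1/0.86 − 1 = 1.312.
T₁⁴ − T₂⁴ = 1.35×10^11 − 3.17×10^10 = 1.03×10^11 K⁴.
q = 5.67×10⁻⁸ × 1.03×10^11 / 1.312 = 4460 W/m².

q ≈ 4460 W/m²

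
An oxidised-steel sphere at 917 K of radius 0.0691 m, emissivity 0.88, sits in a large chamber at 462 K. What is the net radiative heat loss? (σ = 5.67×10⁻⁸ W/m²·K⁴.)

A = 4πr² = 4π × (0.0691)² = 0.0600 m².
Q = εσA(T⁴ − T_s⁴). T⁴ − T_s⁴ = (917)⁴ − (462)⁴ = 7.07×10^11 − 4.56×10^10 = 6.62×10^11 K⁴.
Q = 0.88 × 5.67×10⁻⁸ × 0.0600 × 6.62×10^11 = 1980 W.

Q ≈ 1980 W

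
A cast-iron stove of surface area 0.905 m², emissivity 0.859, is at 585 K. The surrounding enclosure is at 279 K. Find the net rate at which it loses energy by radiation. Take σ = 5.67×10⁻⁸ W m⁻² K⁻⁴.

Q = εσA(T⁴ − T_s⁴). T⁴ − T_s⁴ = (585)⁴ − (279)⁴ = 1.17×10^11 − 6.06×10^9 = 1.11×10^11 K⁴.
Q = 0.859 × 5.67×10⁻⁸ × 0.905 × 1.11×10^11 = 4900 W.

Q ≈ 4900 W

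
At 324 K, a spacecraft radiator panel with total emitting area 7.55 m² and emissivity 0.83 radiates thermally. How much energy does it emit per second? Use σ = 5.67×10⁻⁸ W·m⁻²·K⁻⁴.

P ≈ 3920 W

P = εσAT⁴ = 0.83 × 5.67×10⁻⁸ × 7.55 × (324)⁴ = 0.83 × 5.67×10⁻⁸ × 7.55 × 1.10×10^10.
P = 3920 W.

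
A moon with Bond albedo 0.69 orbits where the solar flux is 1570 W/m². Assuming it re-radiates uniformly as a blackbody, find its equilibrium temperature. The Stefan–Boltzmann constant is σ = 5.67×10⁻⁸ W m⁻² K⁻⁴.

Power absorbed = (1−a)S·πR²; power emitted = 4πR²σT⁴. Equating and cancelling πR²:
T = ((1−a)S / 4σ)^(1/4) = (487 / (4 × 5.67×10⁻⁸))^(1/4) = (2.15×10^9)^(1/4).
T = 215 K.

T ≈ 215 K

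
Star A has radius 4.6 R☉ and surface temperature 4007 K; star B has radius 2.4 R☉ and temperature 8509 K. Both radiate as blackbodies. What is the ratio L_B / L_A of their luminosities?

L = 4πR²σT⁴ ∝ R²T⁴, so L_B/L_A = (2.4/4.6)² × (8509/4007)⁴ = 0.272 × 20.3 = 5.54.

L_B/L_A ≈ 5.54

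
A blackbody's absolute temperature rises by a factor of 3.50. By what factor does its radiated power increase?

factor ≈ 150

P ∝ T⁴, so the power scales as (3.50)⁴ = 150.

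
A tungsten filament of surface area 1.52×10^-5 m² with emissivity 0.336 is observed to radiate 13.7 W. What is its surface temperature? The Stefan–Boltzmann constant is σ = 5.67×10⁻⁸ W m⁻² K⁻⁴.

From P = εσAT⁴, T = (P / εσA)^(1/4) = (13.7 / (0.336 × 5.67×10⁻⁸ × 1.52×10^-5))^(1/4).
T = (4.73×10^13)^(1/4) = 2620 K.

T ≈ 2620 K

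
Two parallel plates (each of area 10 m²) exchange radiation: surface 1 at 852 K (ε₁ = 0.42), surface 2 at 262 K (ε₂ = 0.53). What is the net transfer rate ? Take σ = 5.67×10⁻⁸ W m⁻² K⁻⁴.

Q ≈ 90600 W

For two large parallel gray plates, q = σ(T₁⁴ − T₂⁴) / (1/ε₁ + 1/ε₂ − 1).
1/ε₁ + 1/ε₂ − 1 = 1/0.42 + 1/0.53 − 1 = 3.268.
T₁⁴ − T₂⁴ = 5.27×10^11 − 4.71×10^9 = 5.22×10^11 K⁴.
q = 5.67×10⁻⁸ × 5.22×10^11 / 3.268 = 9060 W/m².
Q = q·A = 9060 × 10 = 90600 W.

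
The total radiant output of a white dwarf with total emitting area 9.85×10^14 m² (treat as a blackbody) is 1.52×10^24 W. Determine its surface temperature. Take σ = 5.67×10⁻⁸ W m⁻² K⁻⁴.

From P = σAT⁴, T = (P / σA)^(1/4) = (1.52×10^24 / (5.67×10⁻⁸ × 9.85×10^14))^(1/4).
T = (2.72×10^16)^(1/4) = 12800 K.

T ≈ 12800 K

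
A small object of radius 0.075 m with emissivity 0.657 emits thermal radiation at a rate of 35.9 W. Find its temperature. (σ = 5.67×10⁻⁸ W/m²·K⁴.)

T ≈ 342 K

A = 4πr² = 4π × (0.075)² = 0.0707 m².
From P = εσAT⁴, T = (P / εσA)^(1/4) = (35.9 / (0.657 × 5.67×10⁻⁸ × 0.0707))^(1/4).
T = (1.36×10^10)^(1/4) = 342 K.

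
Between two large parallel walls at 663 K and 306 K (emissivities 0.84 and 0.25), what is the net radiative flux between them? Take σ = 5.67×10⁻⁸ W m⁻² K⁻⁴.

q ≈ 2500 W/m²

For two large parallel gray plates, q = σ(T₁⁴ − T₂⁴) / (1/ε₁ + 1/ε₂ − 1).
1/ε₁ + 1/ε₂ − 1 = 1/0.84 + 1/0.25 − 1 = 4.190.
T₁⁴ − T₂⁴ = 1.93×10^11 − 8.77×10^9 = 1.84×10^11 K⁴.
q = 5.67×10⁻⁸ × 1.84×10^11 / 4.190 = 2500 W/m².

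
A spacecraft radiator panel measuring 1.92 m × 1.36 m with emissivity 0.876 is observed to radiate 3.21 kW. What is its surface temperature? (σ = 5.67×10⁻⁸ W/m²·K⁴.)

T ≈ 397 K

A = 1.92 × 1.36 = 2.61 m².
From P = εσAT⁴, T = (P / εσA)^(1/4) = (3210 / (0.876 × 5.67×10⁻⁸ × 2.61))^(1/4).
T = (2.48×10^10)^(1/4) = 397 K.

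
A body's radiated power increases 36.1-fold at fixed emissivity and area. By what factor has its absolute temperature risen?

factor ≈ 2.45

P ∝ T⁴ ⇒ T ∝ P^(1/4), so T scales by (36.1)^(1/4) = 2.45.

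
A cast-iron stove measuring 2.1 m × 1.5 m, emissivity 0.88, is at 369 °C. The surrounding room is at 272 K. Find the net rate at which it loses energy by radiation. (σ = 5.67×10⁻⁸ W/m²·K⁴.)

A = 2.1 × 1.5 = 3.15 m².
Convert: 369 °C = 642 K.
Q = εσA(T⁴ − T_s⁴). T⁴ − T_s⁴ = (642)⁴ − (272)⁴ = 1.70×10^11 − 5.47×10^9 = 1.64×10^11 K⁴.
Q = 0.88 × 5.67×10⁻⁸ × 3.15 × 1.64×10^11 = 25800 W.

Q ≈ 25800 W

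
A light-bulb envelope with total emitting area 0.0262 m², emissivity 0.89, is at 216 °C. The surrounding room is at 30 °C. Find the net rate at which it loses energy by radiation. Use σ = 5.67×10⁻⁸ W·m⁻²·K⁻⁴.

Q ≈ 64.5 W

Convert: 216 °C = 489 K; 30 °C = 303 K.
Q = εσA(T⁴ − T_s⁴). T⁴ − T_s⁴ = (489)⁴ − (303)⁴ = 5.72×10^10 − 8.43×10^9 = 4.87×10^10 K⁴.
Q = 0.89 × 5.67×10⁻⁸ × 0.0262 × 4.87×10^10 = 64.5 W.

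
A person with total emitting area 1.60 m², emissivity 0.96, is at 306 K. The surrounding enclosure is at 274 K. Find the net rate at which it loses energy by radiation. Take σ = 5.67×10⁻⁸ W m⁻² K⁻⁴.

Q ≈ 273 W

Q = εσA(T⁴ − T_s⁴). T⁴ − T_s⁴ = (306)⁴ − (274)⁴ = 8.77×10^9 − 5.64×10^9 = 3.13×10^9 K⁴.
Q = 0.96 × 5.67×10⁻⁸ × 1.60 × 3.13×10^9 = 273 W.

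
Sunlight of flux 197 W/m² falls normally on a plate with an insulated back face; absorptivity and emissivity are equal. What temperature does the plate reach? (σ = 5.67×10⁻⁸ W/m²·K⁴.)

Absorbed flux αS = emitted flux εσT⁴ (one radiating face); with α = ε, T = (S/σ)^(1/4).
T = (197 / 5.67×10⁻⁸)^(1/4) = (3.47×10^9)^(1/4).
T = 243 K.

T ≈ 243 K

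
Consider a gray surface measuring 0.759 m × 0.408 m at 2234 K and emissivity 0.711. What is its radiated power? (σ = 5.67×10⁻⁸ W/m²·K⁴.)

A = 0.759 × 0.408 = 0.310 m².
P = εσAT⁴ = 0.711 × 5.67×10⁻⁸ × 0.310 × (2234)⁴ = 0.711 × 5.67×10⁻⁸ × 0.310 × 2.49×10^13.
P = 3.11×10^5 W.

P ≈ 3.11×10^5 W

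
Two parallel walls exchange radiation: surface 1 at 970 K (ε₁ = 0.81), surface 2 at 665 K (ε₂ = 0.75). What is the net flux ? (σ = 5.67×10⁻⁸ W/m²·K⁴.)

q ≈ 24900 W/m²

For two large parallel gray plates, q = σ(T₁⁴ − T₂⁴) / (1/ε₁ + 1/ε₂ − 1).
1/ε₁ + 1/ε₂ − 1 = 1/0.81 + 1/0.75 − 1 = 1.568.
T₁⁴ − T₂⁴ = 8.85×10^11 − 1.96×10^11 = 6.90×10^11 K⁴.
q = 5.67×10⁻⁸ × 6.90×10^11 / 1.568 = 24900 W/m².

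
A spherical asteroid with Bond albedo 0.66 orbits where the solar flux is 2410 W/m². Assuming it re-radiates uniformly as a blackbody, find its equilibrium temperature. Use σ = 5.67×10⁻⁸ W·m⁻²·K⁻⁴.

Power absorbed = (1−a)S·πR²; power emitted = 4πR²σT⁴. Equating and cancelling πR²:
T = ((1−a)S / 4σ)^(1/4) = (819 / (4 × 5.67×10⁻⁸))^(1/4) = (3.61×10^9)^(1/4).
T = 245 K.

T ≈ 245 K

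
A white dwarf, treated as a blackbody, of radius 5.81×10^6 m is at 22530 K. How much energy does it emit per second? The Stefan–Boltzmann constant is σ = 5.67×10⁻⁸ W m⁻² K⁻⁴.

A = 4πr² = 4π × (5.81×10^6)² = 4.24×10^14 m².
P = σAT⁴ = 5.67×10⁻⁸ × 4.24×10^14 × (22530)⁴ = 5.67×10⁻⁸ × 4.24×10^14 × 2.58×10^17.
P = 6.20×10^24 W.

P ≈ 6.20×10^24 W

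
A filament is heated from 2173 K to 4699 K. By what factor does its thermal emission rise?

P ∝ T⁴, so the ratio is (4699/2173)⁴ = (2.162)⁴ = 21.9.

ratio ≈ 21.9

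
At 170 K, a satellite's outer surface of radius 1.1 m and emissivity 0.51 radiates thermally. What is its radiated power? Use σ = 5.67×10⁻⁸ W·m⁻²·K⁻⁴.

A = 4πr² = 4π × (1.1)² = 15.2 m².
P = εσAT⁴ = 0.51 × 5.67×10⁻⁸ × 15.2 × (170)⁴ = 0.51 × 5.67×10⁻⁸ × 15.2 × 8.35×10^8.
P = 367 W.

P ≈ 367 W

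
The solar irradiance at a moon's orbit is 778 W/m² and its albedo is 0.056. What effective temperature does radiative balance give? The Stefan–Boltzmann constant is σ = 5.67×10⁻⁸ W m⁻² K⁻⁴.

T ≈ 239 K

Power absorbed = (1−a)S·πR²; power emitted = 4πR²σT⁴. Equating and cancelling πR²:
T = ((1−a)S / 4σ)^(1/4) = (734 / (4 × 5.67×10⁻⁸))^(1/4) = (3.24×10^9)^(1/4).
T = 239 K.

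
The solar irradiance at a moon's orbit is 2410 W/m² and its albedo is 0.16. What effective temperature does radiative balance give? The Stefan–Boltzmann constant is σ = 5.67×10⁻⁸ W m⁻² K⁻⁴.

Power absorbed = (1−a)S·πR²; power emitted = 4πR²σT⁴. Equating and cancelling πR²:
T = ((1−a)S / 4σ)^(1/4) = (2020 / (4 × 5.67×10⁻⁸))^(1/4) = (8.93×10^9)^(1/4).
T = 307 K.

T ≈ 307 K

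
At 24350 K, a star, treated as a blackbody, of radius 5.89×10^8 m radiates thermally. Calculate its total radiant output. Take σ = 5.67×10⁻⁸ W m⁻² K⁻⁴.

P ≈ 8.69×10^28 W

A = 4πr² = 4π × (5.89×10^8)² = 4.36×10^18 m².
P = σAT⁴ = 5.67×10⁻⁸ × 4.36×10^18 × (24350)⁴ = 5.67×10⁻⁸ × 4.36×10^18 × 3.52×10^17.
P = 8.69×10^28 W.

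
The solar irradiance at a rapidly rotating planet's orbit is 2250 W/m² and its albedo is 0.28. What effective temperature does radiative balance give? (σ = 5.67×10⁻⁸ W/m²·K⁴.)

Power absorbed = (1−a)S·πR²; power emitted = 4πR²σT⁴. Equating and cancelling πR²:
T = ((1−a)S / 4σ)^(1/4) = (1620 / (4 × 5.67×10⁻⁸))^(1/4) = (7.14×10^9)^(1/4).
T = 291 K.

T ≈ 291 K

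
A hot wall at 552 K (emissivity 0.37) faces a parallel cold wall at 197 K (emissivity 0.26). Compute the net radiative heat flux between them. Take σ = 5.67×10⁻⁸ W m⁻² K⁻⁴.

For two large parallel gray plates, q = σ(T₁⁴ − T₂⁴) / (1/ε₁ + 1/ε₂ − 1).
1/ε₁ + 1/ε₂ − 1 = 1/0.37 + 1/0.26 − 1 = 5.549.
T₁⁴ − T₂⁴ = 9.28×10^10 − 1.51×10^9 = 9.13×10^10 K⁴.
q = 5.67×10⁻⁸ × 9.13×10^10 / 5.549 = 933 W/m².

q ≈ 933 W/m²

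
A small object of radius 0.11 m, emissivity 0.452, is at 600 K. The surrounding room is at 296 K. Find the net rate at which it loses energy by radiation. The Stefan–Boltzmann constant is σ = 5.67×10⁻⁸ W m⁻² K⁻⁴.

A = 4πr² = 4π × (0.11)² = 0.152 m².
Q = εσA(T⁴ − T_s⁴). T⁴ − T_s⁴ = (600)⁴ − (296)⁴ = 1.30×10^11 − 7.68×10^9 = 1.22×10^11 K⁴.
Q = 0.452 × 5.67×10⁻⁸ × 0.152 × 1.22×10^11 = 475 W.

Q ≈ 475 W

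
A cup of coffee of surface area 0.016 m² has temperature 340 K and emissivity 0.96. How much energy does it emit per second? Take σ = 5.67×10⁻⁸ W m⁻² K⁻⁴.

P ≈ 11.6 W

P = εσAT⁴ = 0.96 × 5.67×10⁻⁸ × 0.0160 × (340)⁴ = 0.96 × 5.67×10⁻⁸ × 0.0160 × 1.34×10^10.
P = 11.6 W.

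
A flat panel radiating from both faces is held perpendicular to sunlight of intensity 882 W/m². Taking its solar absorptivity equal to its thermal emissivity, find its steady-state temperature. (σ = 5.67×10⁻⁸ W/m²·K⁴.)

Absorbed flux αS = emitted flux 2εσT⁴ per unit area; with α = ε this gives T = (S/2σ)^(1/4).
T = (882 / (2 × 5.67×10⁻⁸))^(1/4) = (7.78×10^9)^(1/4).
T = 297 K.

T ≈ 297 K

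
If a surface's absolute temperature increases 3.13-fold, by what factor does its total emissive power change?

factor ≈ 96.0

P ∝ T⁴, so the power scales as (3.13)⁴ = 96.0.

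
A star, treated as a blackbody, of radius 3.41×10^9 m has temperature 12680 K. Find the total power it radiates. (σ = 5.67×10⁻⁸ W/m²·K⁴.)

A = 4πr² = 4π × (3.41×10^9)² = 1.46×10^20 m².
P = σAT⁴ = 5.67×10⁻⁸ × 1.46×10^20 × (12680)⁴ = 5.67×10⁻⁸ × 1.46×10^20 × 2.59×10^16.
P = 2.14×10^29 W.

P ≈ 2.14×10^29 W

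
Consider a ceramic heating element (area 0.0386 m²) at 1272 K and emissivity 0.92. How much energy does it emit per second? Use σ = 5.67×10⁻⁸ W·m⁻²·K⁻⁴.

Stefan–Boltzmann: P = εσAT⁴ = 0.92 × 5.67×10⁻⁸ × 0.0386 × (1272)⁴ = 0.92 × 5.67×10⁻⁸ × 0.0386 × 2.62×10^12.
P = 5270 W.

P ≈ 5270 W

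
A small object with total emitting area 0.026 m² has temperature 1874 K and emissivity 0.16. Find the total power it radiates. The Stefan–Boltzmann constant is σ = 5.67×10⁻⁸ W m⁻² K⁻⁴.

Stefan–Boltzmann: P = εσAT⁴ = 0.16 × 5.67×10⁻⁸ × 0.0260 × (1874)⁴ = 0.16 × 5.67×10⁻⁸ × 0.0260 × 1.23×10^13.
P = 2910 W.

P ≈ 2910 W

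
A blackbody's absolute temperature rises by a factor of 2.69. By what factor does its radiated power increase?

factor ≈ 52.4

P ∝ T⁴, so the power scales as (2.69)⁴ = 52.4.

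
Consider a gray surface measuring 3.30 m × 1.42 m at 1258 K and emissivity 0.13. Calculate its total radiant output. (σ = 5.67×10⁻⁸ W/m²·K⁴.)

A = 3.30 × 1.42 = 4.69 m².
Stefan–Boltzmann: P = εσAT⁴ = 0.13 × 5.67×10⁻⁸ × 4.69 × (1258)⁴ = 0.13 × 5.67×10⁻⁸ × 4.69 × 2.50×10^12.
P = 86500 W.

P ≈ 86500 W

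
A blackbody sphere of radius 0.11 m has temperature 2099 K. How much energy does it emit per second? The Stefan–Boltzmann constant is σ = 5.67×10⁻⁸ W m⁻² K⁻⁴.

P ≈ 1.67×10^5 W

A = 4πr² = 4π × (0.11)² = 0.152 m².
P = σAT⁴ = 5.67×10⁻⁸ × 0.152 × (2099)⁴ = 5.67×10⁻⁸ × 0.152 × 1.94×10^13.
P = 1.67×10^5 W.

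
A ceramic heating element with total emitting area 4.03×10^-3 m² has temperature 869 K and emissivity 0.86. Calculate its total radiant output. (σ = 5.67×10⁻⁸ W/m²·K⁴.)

Stefan–Boltzmann: P = εσAT⁴ = 0.86 × 5.67×10⁻⁸ × 4.03×10^-3 × (869)⁴ = 0.86 × 5.67×10⁻⁸ × 4.03×10^-3 × 5.70×10^11.
P = 112 W.

P ≈ 112 W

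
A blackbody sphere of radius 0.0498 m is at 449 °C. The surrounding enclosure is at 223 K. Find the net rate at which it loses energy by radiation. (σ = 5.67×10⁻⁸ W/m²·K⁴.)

Q ≈ 476 W

A = 4πr² = 4π × (0.0498)² = 0.0312 m².
Convert: 449 °C = 722 K.
Q = σA(T⁴ − T_s⁴). T⁴ − T_s⁴ = (722)⁴ − (223)⁴ = 2.72×10^11 − 2.47×10^9 = 2.69×10^11 K⁴.
Q = 5.67×10⁻⁸ × 0.0312 × 2.69×10^11 = 476 W.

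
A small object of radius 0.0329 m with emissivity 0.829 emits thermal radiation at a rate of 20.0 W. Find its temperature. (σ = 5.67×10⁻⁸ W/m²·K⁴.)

T ≈ 421 K

A = 4πr² = 4π × (0.0329)² = 0.0136 m².
From P = εσAT⁴, T = (P / εσA)^(1/4) = (20.0 / (0.829 × 5.67×10⁻⁸ × 0.0136))^(1/4).
T = (3.13×10^10)^(1/4) = 421 K.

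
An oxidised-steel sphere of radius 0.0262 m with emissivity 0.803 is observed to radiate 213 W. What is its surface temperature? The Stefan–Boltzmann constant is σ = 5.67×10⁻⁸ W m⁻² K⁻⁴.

A = 4πr² = 4π × (0.0262)² = 8.63×10^-3 m².
From P = εσAT⁴, T = (P / εσA)^(1/4) = (213 / (0.803 × 5.67×10⁻⁸ × 8.63×10^-3))^(1/4).
T = (5.42×10^11)^(1/4) = 858 K.

T ≈ 858 K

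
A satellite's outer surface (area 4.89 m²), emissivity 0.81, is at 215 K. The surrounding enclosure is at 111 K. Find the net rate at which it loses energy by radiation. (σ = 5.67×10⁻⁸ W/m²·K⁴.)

Q ≈ 446 W

Q = εσA(T⁴ − T_s⁴). T⁴ − T_s⁴ = (215)⁴ − (111)⁴ = 2.14×10^9 − 1.52×10^8 = 1.98×10^9 K⁴.
Q = 0.81 × 5.67×10⁻⁸ × 4.89 × 1.98×10^9 = 446 W.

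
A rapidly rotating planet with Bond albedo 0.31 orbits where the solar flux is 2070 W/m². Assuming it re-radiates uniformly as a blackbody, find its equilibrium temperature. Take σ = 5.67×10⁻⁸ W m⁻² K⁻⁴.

T ≈ 282 K

Power absorbed = (1−a)S·πR²; power emitted = 4πR²σT⁴. Equating and cancelling πR²:
T = ((1−a)S / 4σ)^(1/4) = (1430 / (4 × 5.67×10⁻⁸))^(1/4) = (6.30×10^9)^(1/4).
T = 282 K.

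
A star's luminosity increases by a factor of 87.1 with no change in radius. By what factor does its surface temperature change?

factor ≈ 3.05

P ∝ T⁴ ⇒ T ∝ P^(1/4), so T scales by (87.1)^(1/4) = 3.05.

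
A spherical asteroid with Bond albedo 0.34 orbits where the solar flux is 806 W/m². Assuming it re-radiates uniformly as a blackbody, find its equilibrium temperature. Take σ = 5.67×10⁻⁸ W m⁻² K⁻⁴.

T ≈ 220 K

Power absorbed = (1−a)S·πR²; power emitted = 4πR²σT⁴. Equating and cancelling πR²:
T = ((1−a)S / 4σ)^(1/4) = (532 / (4 × 5.67×10⁻⁸))^(1/4) = (2.35×10^9)^(1/4).
T = 220 K.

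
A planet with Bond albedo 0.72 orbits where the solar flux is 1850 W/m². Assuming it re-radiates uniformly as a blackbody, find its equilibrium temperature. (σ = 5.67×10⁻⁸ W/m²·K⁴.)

Power absorbed = (1−a)S·πR²; power emitted = 4πR²σT⁴. Equating and cancelling πR²:
T = ((1−a)S / 4σ)^(1/4) = (518 / (4 × 5.67×10⁻⁸))^(1/4) = (2.28×10^9)^(1/4).
T = 219 K.

T ≈ 219 K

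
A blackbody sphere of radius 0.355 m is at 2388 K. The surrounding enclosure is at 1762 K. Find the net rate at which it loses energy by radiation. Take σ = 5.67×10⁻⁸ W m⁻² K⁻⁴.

A = 4πr² = 4π × (0.355)² = 1.58 m².
Q = σA(T⁴ − T_s⁴). T⁴ − T_s⁴ = (2388)⁴ − (1762)⁴ = 3.25×10^13 − 9.64×10^12 = 2.29×10^13 K⁴.
Q = 5.67×10⁻⁸ × 1.58 × 2.29×10^13 = 2.05×10^6 W.

Q ≈ 2.05×10^6 W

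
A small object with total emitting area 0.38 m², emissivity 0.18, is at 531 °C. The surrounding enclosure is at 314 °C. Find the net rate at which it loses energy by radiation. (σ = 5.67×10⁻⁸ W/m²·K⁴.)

Convert: 531 °C = 804 K; 314 °C = 587 K.
Q = εσA(T⁴ − T_s⁴). T⁴ − T_s⁴ = (804)⁴ − (587)⁴ = 4.18×10^11 − 1.19×10^11 = 2.99×10^11 K⁴.
Q = 0.18 × 5.67×10⁻⁸ × 0.380 × 2.99×10^11 = 1160 W.

Q ≈ 1160 W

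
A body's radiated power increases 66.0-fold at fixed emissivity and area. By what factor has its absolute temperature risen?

factor ≈ 2.85

P ∝ T⁴ ⇒ T ∝ P^(1/4), so T scales by (66.0)^(1/4) = 2.85.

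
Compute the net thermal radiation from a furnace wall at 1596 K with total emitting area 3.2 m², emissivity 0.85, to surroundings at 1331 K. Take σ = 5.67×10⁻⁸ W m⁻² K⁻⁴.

Q ≈ 5.17×10^5 W

Q = εσA(T⁴ − T_s⁴). T⁴ − T_s⁴ = (1596)⁴ − (1331)⁴ = 6.49×10^12 − 3.14×10^12 = 3.35×10^12 K⁴.
Q = 0.85 × 5.67×10⁻⁸ × 3.20 × 3.35×10^12 = 5.17×10^5 W.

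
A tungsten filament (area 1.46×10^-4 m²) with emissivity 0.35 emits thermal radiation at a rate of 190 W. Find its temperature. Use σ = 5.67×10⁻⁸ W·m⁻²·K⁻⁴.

T ≈ 2850 K

From P = εσAT⁴, T = (P / εσA)^(1/4) = (190 / (0.35 × 5.67×10⁻⁸ × 1.46×10^-4))^(1/4).
T = (6.56×10^13)^(1/4) = 2850 K.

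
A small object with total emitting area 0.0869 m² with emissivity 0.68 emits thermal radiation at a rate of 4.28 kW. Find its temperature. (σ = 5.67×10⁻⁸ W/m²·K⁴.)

T ≈ 1060 K

From P = εσAT⁴, T = (P / εσA)^(1/4) = (4280 / (0.68 × 5.67×10⁻⁸ × 0.0869))^(1/4).
T = (1.28×10^12)^(1/4) = 1060 K.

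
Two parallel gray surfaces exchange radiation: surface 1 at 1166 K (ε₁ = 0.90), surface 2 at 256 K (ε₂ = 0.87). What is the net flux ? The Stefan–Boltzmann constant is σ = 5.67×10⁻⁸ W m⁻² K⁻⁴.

q ≈ 82900 W/m²

For two large parallel gray plates, q = σ(T₁⁴ − T₂⁴) / (1/ε₁ + 1/ε₂ − 1).
1/ε₁ + 1/ε₂ − 1 = 1/0.90 + 1/0.87 − 1 = 1.261.
T₁⁴ − T₂⁴ = 1.85×10^12 − 4.29×10^9 = 1.84×10^12 K⁴.
q = 5.67×10⁻⁸ × 1.84×10^12 / 1.261 = 82900 W/m².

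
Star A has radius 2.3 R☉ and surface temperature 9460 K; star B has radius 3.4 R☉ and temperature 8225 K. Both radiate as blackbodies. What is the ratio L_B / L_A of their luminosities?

L_B/L_A ≈ 1.25

L = 4πR²σT⁴ ∝ R²T⁴, so L_B/L_A = (3.4/2.3)² × (8225/9460)⁴ = 2.19 × 0.571 = 1.25.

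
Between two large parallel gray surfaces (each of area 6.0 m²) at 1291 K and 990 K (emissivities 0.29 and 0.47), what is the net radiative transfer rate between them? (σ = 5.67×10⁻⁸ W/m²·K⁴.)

For two large parallel gray plates, q = σ(T₁⁴ − T₂⁴) / (1/ε₁ + 1/ε₂ − 1).
1/ε₁ + 1/ε₂ − 1 = 1/0.29 + 1/0.47 − 1 = 4.576.
T₁⁴ − T₂⁴ = 2.78×10^12 − 9.61×10^11 = 1.82×10^12 K⁴.
q = 5.67×10⁻⁸ × 1.82×10^12 / 4.576 = 22500 W/m².
Q = q·A = 22500 × 6.0 = 1.35×10^5 W.

Q ≈ 1.35×10^5 W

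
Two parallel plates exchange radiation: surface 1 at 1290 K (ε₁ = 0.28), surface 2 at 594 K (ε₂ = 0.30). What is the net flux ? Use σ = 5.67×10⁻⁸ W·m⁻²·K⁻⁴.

q ≈ 25400 W/m²

For two large parallel gray plates, q = σ(T₁⁴ − T₂⁴) / (1/ε₁ + 1/ε₂ − 1).
1/ε₁ + 1/ε₂ − 1 = 1/0.28 + 1/0.30 − 1 = 5.905.
T₁⁴ − T₂⁴ = 2.77×10^12 − 1.24×10^11 = 2.64×10^12 K⁴.
q = 5.67×10⁻⁸ × 2.64×10^12 / 5.905 = 25400 W/m².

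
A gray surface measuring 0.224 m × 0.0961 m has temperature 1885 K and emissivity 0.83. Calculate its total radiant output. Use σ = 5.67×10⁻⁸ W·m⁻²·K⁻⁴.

A = 0.224 × 0.0961 = 0.0215 m².
P = εσAT⁴ = 0.83 × 5.67×10⁻⁸ × 0.0215 × (1885)⁴ = 0.83 × 5.67×10⁻⁸ × 0.0215 × 1.26×10^13.
P = 12800 W.

P ≈ 12800 W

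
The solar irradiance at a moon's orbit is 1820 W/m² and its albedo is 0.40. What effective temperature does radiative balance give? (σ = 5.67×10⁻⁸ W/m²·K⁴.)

Power absorbed = (1−a)S·πR²; power emitted = 4πR²σT⁴. Equating and cancelling πR²:
T = ((1−a)S / 4σ)^(1/4) = (1090 / (4 × 5.67×10⁻⁸))^(1/4) = (4.81×10^9)^(1/4).
T = 263 K.

T ≈ 263 K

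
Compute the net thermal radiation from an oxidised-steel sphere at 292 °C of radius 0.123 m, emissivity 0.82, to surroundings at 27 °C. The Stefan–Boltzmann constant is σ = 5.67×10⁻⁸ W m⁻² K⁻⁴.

A = 4πr² = 4π × (0.123)² = 0.190 m².
Convert: 292 °C = 565 K; 27 °C = 300 K.
Q = εσA(T⁴ − T_s⁴). T⁴ − T_s⁴ = (565)⁴ − (300)⁴ = 1.02×10^11 − 8.10×10^9 = 9.38×10^10 K⁴.
Q = 0.82 × 5.67×10⁻⁸ × 0.190 × 9.38×10^10 = 829 W.

Q ≈ 829 W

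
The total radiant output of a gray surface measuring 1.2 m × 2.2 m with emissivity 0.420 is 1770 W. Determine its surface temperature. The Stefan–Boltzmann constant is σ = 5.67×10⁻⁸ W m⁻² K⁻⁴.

A = 1.2 × 2.2 = 2.64 m².
From P = εσAT⁴, T = (P / εσA)^(1/4) = (1770 / (0.420 × 5.67×10⁻⁸ × 2.64))^(1/4).
T = (2.82×10^10)^(1/4) = 410 K.

T ≈ 410 K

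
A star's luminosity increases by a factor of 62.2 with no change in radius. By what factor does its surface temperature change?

factor ≈ 2.81

P ∝ T⁴ ⇒ T ∝ P^(1/4), so T scales by (62.2)^(1/4) = 2.81.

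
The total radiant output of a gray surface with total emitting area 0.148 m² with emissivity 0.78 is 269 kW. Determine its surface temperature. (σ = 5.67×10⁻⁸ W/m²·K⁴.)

T ≈ 2530 K

From P = εσAT⁴, T = (P / εσA)^(1/4) = (2.69×10^5 / (0.78 × 5.67×10⁻⁸ × 0.148))^(1/4).
T = (4.11×10^13)^(1/4) = 2530 K.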